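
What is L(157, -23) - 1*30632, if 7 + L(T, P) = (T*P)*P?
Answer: 52414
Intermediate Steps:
L(T, P) = -7 + T*P² (L(T, P) = -7 + (T*P)*P = -7 + (P*T)*P = -7 + T*P²)
L(157, -23) - 1*30632 = (-7 + 157*(-23)²) - 1*30632 = (-7 + 157*529) - 30632 = (-7 + 83053) - 30632 = 83046 - 30632 = 52414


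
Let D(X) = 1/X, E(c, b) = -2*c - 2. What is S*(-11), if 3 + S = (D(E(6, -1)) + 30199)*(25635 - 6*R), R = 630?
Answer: -101639627463/14 ≈ -7.2600e+9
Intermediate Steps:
E(c, b) = -2 - 2*c
S = 9239966133/14 (S = -3 + (1/(-2 - 2*6) + 30199)*(25635 - 6*630) = -3 + (1/(-2 - 12) + 30199)*(25635 - 3780) = -3 + (1/(-14) + 30199)*21855 = -3 + (-1/14 + 30199)*21855 = -3 + (422785/14)*21855 = -3 + 9239966175/14 = 9239966133/14 ≈ 6.6000e+8)
S*(-11) = (9239966133/14)*(-11) = -101639627463/14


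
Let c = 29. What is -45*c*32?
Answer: -41760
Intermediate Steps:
-45*c*32 = -45*29*32 = -1305*32 = -41760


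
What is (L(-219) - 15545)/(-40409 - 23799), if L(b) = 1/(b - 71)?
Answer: 4508051/18620320 ≈ 0.24210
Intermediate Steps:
L(b) = 1/(-71 + b)
(L(-219) - 15545)/(-40409 - 23799) = (1/(-71 - 219) - 15545)/(-40409 - 23799) = (1/(-290) - 15545)/(-64208) = (-1/290 - 15545)*(-1/64208) = -4508051/290*(-1/64208) = 4508051/18620320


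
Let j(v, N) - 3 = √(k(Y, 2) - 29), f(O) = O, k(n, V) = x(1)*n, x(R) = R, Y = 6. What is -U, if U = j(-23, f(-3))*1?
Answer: -3 - I*√23 ≈ -3.0 - 4.7958*I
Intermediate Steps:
k(n, V) = n (k(n, V) = 1*n = n)
j(v, N) = 3 + I*√23 (j(v, N) = 3 + √(6 - 29) = 3 + √(-23) = 3 + I*√23)
U = 3 + I*√23 (U = (3 + I*√23)*1 = 3 + I*√23 ≈ 3.0 + 4.7958*I)
-U = -(3 + I*√23) = -3 - I*√23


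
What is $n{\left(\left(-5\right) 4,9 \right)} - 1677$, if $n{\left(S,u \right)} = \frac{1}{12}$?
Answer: $- \frac{20123}{12} \approx -1676.9$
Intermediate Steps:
$n{\left(S,u \right)} = \frac{1}{12}$
$n{\left(\left(-5\right) 4,9 \right)} - 1677 = \frac{1}{12} - 1677 = - \frac{20123}{12}$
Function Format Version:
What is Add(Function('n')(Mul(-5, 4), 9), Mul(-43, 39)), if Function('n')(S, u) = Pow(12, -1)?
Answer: Rational(-20123, 12) ≈ -1676.9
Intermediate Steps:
Function('n')(S, u) = Rational(1, 12)
Add(Function('n')(Mul(-5, 4), 9), Mul(-43, 39)) = Add(Rational(1, 12), Mul(-43, 39)) = Add(Rational(1, 12), -1677) = Rational(-20123, 12)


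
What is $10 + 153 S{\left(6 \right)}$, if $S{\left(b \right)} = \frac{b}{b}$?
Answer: $163$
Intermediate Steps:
$S{\left(b \right)} = 1$
$10 + 153 S{\left(6 \right)} = 10 + 153 \cdot 1 = 10 + 153 = 163$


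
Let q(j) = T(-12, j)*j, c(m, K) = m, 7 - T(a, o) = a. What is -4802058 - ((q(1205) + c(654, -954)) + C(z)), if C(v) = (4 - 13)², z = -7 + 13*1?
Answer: -4825688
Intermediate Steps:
T(a, o) = 7 - a
z = 6 (z = -7 + 13 = 6)
C(v) = 81 (C(v) = (-9)² = 81)
q(j) = 19*j (q(j) = (7 - 1*(-12))*j = (7 + 12)*j = 19*j)
-4802058 - ((q(1205) + c(654, -954)) + C(z)) = -4802058 - ((19*1205 + 654) + 81) = -4802058 - ((22895 + 654) + 81) = -4802058 - (23549 + 81) = -4802058 - 1*23630 = -4802058 - 23630 = -4825688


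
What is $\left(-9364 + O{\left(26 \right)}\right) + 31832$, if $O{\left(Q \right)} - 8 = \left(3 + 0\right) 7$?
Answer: $22497$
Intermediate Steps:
$O{\left(Q \right)} = 29$ ($O{\left(Q \right)} = 8 + \left(3 + 0\right) 7 = 8 + 3 \cdot 7 = 8 + 21 = 29$)
$\left(-9364 + O{\left(26 \right)}\right) + 31832 = \left(-9364 + 29\right) + 31832 = -9335 + 31832 = 22497$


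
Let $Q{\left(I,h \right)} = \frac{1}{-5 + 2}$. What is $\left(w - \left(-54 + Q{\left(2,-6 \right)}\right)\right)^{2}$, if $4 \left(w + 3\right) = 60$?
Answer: $\frac{39601}{9} \approx 4400.1$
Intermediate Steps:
$w = 12$ ($w = -3 + \frac{1}{4} \cdot 60 = -3 + 15 = 12$)
$Q{\left(I,h \right)} = - \frac{1}{3}$ ($Q{\left(I,h \right)} = \frac{1}{-3} = - \frac{1}{3}$)
$\left(w - \left(-54 + Q{\left(2,-6 \right)}\right)\right)^{2} = \left(12 + \left(54 - - \frac{1}{3}\right)\right)^{2} = \left(12 + \left(54 + \frac{1}{3}\right)\right)^{2} = \left(12 + \frac{163}{3}\right)^{2} = \left(\frac{199}{3}\right)^{2} = \frac{39601}{9}$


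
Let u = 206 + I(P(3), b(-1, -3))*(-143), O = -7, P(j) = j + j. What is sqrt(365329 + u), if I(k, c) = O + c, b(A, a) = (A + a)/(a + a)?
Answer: sqrt(3297966)/3 ≈ 605.34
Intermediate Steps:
P(j) = 2*j
b(A, a) = (A + a)/(2*a) (b(A, a) = (A + a)/((2*a)) = (A + a)*(1/(2*a)) = (A + a)/(2*a))
I(k, c) = -7 + c
u = 3335/3 (u = 206 + (-7 + (1/2)*(-1 - 3)/(-3))*(-143) = 206 + (-7 + (1/2)*(-1/3)*(-4))*(-143) = 206 + (-7 + 2/3)*(-143) = 206 - 19/3*(-143) = 206 + 2717/3 = 3335/3 ≈ 1111.7)
sqrt(365329 + u) = sqrt(365329 + 3335/3) = sqrt(1099322/3) = sqrt(3297966)/3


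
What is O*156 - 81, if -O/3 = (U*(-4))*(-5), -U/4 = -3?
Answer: -112401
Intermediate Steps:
U = 12 (U = -4*(-3) = 12)
O = -720 (O = -3*12*(-4)*(-5) = -(-144)*(-5) = -3*240 = -720)
O*156 - 81 = -720*156 - 81 = -112320 - 81 = -112401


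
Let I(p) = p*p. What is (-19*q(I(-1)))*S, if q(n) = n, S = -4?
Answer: 76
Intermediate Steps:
I(p) = p**2
(-19*q(I(-1)))*S = -19*(-1)**2*(-4) = -19*1*(-4) = -19*(-4) = 76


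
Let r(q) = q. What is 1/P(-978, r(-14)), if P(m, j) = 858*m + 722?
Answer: -1/838402 ≈ -1.1927e-6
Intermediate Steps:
P(m, j) = 722 + 858*m
1/P(-978, r(-14)) = 1/(722 + 858*(-978)) = 1/(722 - 839124) = 1/(-838402) = -1/838402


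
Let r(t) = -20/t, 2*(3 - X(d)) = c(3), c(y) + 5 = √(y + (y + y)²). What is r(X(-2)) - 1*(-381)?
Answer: 15401/41 - 20*√39/41 ≈ 372.59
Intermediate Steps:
c(y) = -5 + √(y + 4*y²) (c(y) = -5 + √(y + (y + y)²) = -5 + √(y + (2*y)²) = -5 + √(y + 4*y²))
X(d) = 11/2 - √39/2 (X(d) = 3 - (-5 + √(3*(1 + 4*3)))/2 = 3 - (-5 + √(3*(1 + 12)))/2 = 3 - (-5 + √(3*13))/2 = 3 - (-5 + √39)/2 = 3 + (5/2 - √39/2) = 11/2 - √39/2)
r(X(-2)) - 1*(-381) = -20/(11/2 - √39/2) - 1*(-381) = -20/(11/2 - √39/2) + 381 = 381 - 20/(11/2 - √39/2)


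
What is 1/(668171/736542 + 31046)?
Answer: 736542/22867351103 ≈ 3.2209e-5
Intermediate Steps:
1/(668171/736542 + 31046) = 1/(22867351103/736542) = 736542/22867351103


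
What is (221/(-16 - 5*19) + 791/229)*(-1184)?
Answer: -1190144/687 ≈ -1732.4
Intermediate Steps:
(221/(-16 - 5*19) + 791/229)*(-1184) = (221/(-16 - 95) + 791*(1/229))*(-1184) = (221/(-111) + 791/229)*(-1184) = (221*(-1/111) + 791/229)*(-1184) = (-221/111 + 791/229)*(-1184) = (37192/25419)*(-1184) = -1190144/687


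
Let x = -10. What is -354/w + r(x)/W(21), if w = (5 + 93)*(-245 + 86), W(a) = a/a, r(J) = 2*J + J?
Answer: -77851/2597 ≈ -29.977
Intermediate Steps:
r(J) = 3*J
W(a) = 1
w = -15582 (w = 98*(-159) = -15582)
-354/w + r(x)/W(21) = -354/(-15582) + (3*(-10))/1 = -354*(-1/15582) - 30*1 = 59/2597 - 30 = -77851/2597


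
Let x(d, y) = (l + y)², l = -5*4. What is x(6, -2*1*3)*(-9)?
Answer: -6084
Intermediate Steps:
l = -20
x(d, y) = (-20 + y)²
x(6, -2*1*3)*(-9) = (-20 - 2*1*3)²*(-9) = (-20 - 2*3)²*(-9) = (-20 - 6)²*(-9) = (-26)²*(-9) = 676*(-9) = -6084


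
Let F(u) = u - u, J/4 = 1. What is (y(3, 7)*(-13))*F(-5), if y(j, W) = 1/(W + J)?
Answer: 0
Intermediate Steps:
J = 4 (J = 4*1 = 4)
y(j, W) = 1/(4 + W) (y(j, W) = 1/(W + 4) = 1/(4 + W))
F(u) = 0
(y(3, 7)*(-13))*F(-5) = (-13/(4 + 7))*0 = (-13/11)*0 = ((1/11)*(-13))*0 = -13/11*0 = 0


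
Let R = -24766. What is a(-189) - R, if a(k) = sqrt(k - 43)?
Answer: 24766 + 2*I*sqrt(58) ≈ 24766.0 + 15.232*I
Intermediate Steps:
a(k) = sqrt(-43 + k)
a(-189) - R = sqrt(-43 - 189) - 1*(-24766) = sqrt(-232) + 24766 = 2*I*sqrt(58) + 24766 = 24766 + 2*I*sqrt(58)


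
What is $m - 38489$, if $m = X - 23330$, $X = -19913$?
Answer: $-81732$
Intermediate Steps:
$m = -43243$ ($m = -19913 - 23330 = -43243$)
$m - 38489 = -43243 - 38489 = -81732$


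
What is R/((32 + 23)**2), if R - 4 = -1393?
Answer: -1389/3025 ≈ -0.45917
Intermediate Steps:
R = -1389 (R = 4 - 1393 = -1389)
R/((32 + 23)**2) = -1389/(32 + 23)**2 = -1389/(55**2) = -1389/3025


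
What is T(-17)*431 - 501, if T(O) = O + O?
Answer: -15155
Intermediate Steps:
T(O) = 2*O
T(-17)*431 - 501 = (2*(-17))*431 - 501 = -34*431 - 501 = -14654 - 501 = -15155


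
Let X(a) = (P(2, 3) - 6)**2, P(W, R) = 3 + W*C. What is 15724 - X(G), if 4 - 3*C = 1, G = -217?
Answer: 15723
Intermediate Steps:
C = 1 (C = 4/3 - 1/3*1 = 4/3 - 1/3 = 1)
P(W, R) = 3 + W (P(W, R) = 3 + W*1 = 3 + W)
X(a) = 1 (X(a) = ((3 + 2) - 6)**2 = (5 - 6)**2 = (-1)**2 = 1)
15724 - X(G) = 15724 - 1*1 = 15724 - 1 = 15723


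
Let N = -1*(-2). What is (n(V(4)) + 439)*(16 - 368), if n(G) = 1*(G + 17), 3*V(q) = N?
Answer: -482240/3 ≈ -1.6075e+5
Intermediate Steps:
N = 2
V(q) = ⅔ (V(q) = (⅓)*2 = ⅔)
n(G) = 17 + G (n(G) = 1*(17 + G) = 17 + G)
(n(V(4)) + 439)*(16 - 368) = ((17 + ⅔) + 439)*(16 - 368) = (53/3 + 439)*(-352) = (1370/3)*(-352) = -482240/3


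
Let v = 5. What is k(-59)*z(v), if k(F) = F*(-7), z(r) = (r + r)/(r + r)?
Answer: 413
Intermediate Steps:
z(r) = 1 (z(r) = (2*r)/((2*r)) = (2*r)*(1/(2*r)) = 1)
k(F) = -7*F
k(-59)*z(v) = -7*(-59)*1 = 413*1 = 413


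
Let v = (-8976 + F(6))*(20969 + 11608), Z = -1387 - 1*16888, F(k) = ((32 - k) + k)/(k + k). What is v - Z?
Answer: -292306005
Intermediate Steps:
F(k) = 16/k (F(k) = 32/((2*k)) = 32*(1/(2*k)) = 16/k)
Z = -18275 (Z = -1387 - 16888 = -18275)
v = -292324280 (v = (-8976 + 16/6)*(20969 + 11608) = (-8976 + 16*(1/6))*32577 = (-8976 + 8/3)*32577 = -26920/3*32577 = -292324280)
v - Z = -292324280 - 1*(-18275) = -292324280 + 18275 = -292306005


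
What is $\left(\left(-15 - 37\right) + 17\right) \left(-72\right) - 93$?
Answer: $2427$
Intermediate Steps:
$\left(\left(-15 - 37\right) + 17\right) \left(-72\right) - 93 = \left(-52 + 17\right) \left(-72\right) - 93 = \left(-35\right) \left(-72\right) - 93 = 2520 - 93 = 2427$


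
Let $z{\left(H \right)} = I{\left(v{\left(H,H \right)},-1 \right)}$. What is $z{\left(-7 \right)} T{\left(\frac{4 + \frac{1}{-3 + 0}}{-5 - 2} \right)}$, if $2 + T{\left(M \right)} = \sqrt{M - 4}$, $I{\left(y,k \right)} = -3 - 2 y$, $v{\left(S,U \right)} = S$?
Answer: $-22 + \frac{11 i \sqrt{1995}}{21} \approx -22.0 + 23.396 i$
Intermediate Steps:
$z{\left(H \right)} = -3 - 2 H$
$T{\left(M \right)} = -2 + \sqrt{-4 + M}$ ($T{\left(M \right)} = -2 + \sqrt{M - 4} = -2 + \sqrt{-4 + M}$)
$z{\left(-7 \right)} T{\left(\frac{4 + \frac{1}{-3 + 0}}{-5 - 2} \right)} = \left(-3 - -14\right) \left(-2 + \sqrt{-4 + \frac{4 + \frac{1}{-3 + 0}}{-5 - 2}}\right) = \left(-3 + 14\right) \left(-2 + \sqrt{-4 + \frac{4 + \frac{1}{-3}}{-7}}\right) = 11 \left(-2 + \sqrt{-4 + \left(4 - \frac{1}{3}\right) \left(- \frac{1}{7}\right)}\right) = 11 \left(-2 + \sqrt{-4 + \frac{11}{3} \left(- \frac{1}{7}\right)}\right) = 11 \left(-2 + \sqrt{-4 - \frac{11}{21}}\right) = 11 \left(-2 + \sqrt{- \frac{95}{21}}\right) = 11 \left(-2 + \frac{i \sqrt{1995}}{21}\right) = -22 + \frac{11 i \sqrt{1995}}{21}$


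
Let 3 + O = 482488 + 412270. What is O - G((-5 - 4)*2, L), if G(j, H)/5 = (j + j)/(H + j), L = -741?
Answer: 226372955/253 ≈ 8.9476e+5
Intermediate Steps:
O = 894755 (O = -3 + (482488 + 412270) = -3 + 894758 = 894755)
G(j, H) = 10*j/(H + j) (G(j, H) = 5*((j + j)/(H + j)) = 5*((2*j)/(H + j)) = 5*(2*j/(H + j)) = 10*j/(H + j))
O - G((-5 - 4)*2, L) = 894755 - 10*(-5 - 4)*2/(-741 + (-5 - 4)*2) = 894755 - 10*(-9*2)/(-741 - 9*2) = 894755 - 10*(-18)/(-741 - 18) = 894755 - 10*(-18)/(-759) = 894755 - 10*(-18)*(-1)/759 = 894755 - 1*60/253 = 894755 - 60/253 = 226372955/253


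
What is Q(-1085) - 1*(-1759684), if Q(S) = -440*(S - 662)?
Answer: 2528364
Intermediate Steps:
Q(S) = 291280 - 440*S (Q(S) = -440*(-662 + S) = 291280 - 440*S)
Q(-1085) - 1*(-1759684) = (291280 - 440*(-1085)) - 1*(-1759684) = (291280 + 477400) + 1759684 = 768680 + 1759684 = 2528364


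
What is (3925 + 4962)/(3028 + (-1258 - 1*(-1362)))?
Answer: 8887/3132 ≈ 2.8375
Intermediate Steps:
(3925 + 4962)/(3028 + (-1258 - 1*(-1362))) = 8887/(3028 + (-1258 + 1362)) = 8887/(3028 + 104) = 8887/3132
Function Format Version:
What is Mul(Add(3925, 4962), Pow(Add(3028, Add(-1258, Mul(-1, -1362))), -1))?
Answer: Rational(8887, 3132) ≈ 2.8375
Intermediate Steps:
Mul(Add(3925, 4962), Pow(Add(3028, Add(-1258, Mul(-1, -1362))), -1)) = Mul(8887, Pow(Add(3028, Add(-1258, 1362)), -1)) = Mul(8887, Pow(Add(3028, 104), -1)) = Mul(8887, Pow(3132, -1)) = Mul(8887, Rational(1, 3132)) = Rational(8887, 3132)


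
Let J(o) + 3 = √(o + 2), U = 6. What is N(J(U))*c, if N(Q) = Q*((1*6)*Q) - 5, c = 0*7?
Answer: 0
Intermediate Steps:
J(o) = -3 + √(2 + o) (J(o) = -3 + √(o + 2) = -3 + √(2 + o))
c = 0
N(Q) = -5 + 6*Q² (N(Q) = Q*(6*Q) - 5 = 6*Q² - 5 = -5 + 6*Q²)
N(J(U))*c = (-5 + 6*(-3 + √(2 + 6))²)*0 = (-5 + 6*(-3 + √8)²)*0 = (-5 + 6*(-3 + 2*√2)²)*0 = 0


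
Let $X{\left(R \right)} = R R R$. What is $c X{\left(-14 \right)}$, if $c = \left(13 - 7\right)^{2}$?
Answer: $-98784$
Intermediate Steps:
$c = 36$ ($c = \left(13 - 7\right)^{2} = 6^{2} = 36$)
$X{\left(R \right)} = R^{3}$ ($X{\left(R \right)} = R^{2} R = R^{3}$)
$c X{\left(-14 \right)} = 36 \left(-14\right)^{3} = 36 \left(-2744\right) = -98784$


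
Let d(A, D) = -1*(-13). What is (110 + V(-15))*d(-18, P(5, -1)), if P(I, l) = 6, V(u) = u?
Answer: 1235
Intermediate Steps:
d(A, D) = 13
(110 + V(-15))*d(-18, P(5, -1)) = (110 - 15)*13 = 95*13 = 1235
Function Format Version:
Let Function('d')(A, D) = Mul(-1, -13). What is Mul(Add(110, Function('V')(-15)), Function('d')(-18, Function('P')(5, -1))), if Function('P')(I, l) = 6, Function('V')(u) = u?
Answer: 1235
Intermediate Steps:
Function('d')(A, D) = 13
Mul(Add(110, Function('V')(-15)), Function('d')(-18, Function('P')(5, -1))) = Mul(Add(110, -15), 13) = Mul(95, 13) = 1235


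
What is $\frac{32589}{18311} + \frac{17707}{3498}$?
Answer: $\frac{438229199}{64051878} \approx 6.8418$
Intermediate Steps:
$\frac{32589}{18311} + \frac{17707}{3498} = \frac{438229199}{64051878}$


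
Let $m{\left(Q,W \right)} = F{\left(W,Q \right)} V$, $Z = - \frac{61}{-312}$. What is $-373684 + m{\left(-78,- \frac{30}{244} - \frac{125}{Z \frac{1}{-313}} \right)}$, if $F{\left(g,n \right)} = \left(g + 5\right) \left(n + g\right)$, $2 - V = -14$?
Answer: $\frac{2383299516822056}{3721} \approx 6.405 \cdot 10^{11}$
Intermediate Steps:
$V = 16$ ($V = 2 - -14 = 2 + 14 = 16$)
$Z = \frac{61}{312}$ ($Z = \left(-61\right) \left(- \frac{1}{312}\right) = \frac{61}{312} \approx 0.19551$)
$F{\left(g,n \right)} = \left(5 + g\right) \left(g + n\right)$
$m{\left(Q,W \right)} = 16 W^{2} + 80 Q + 80 W + 16 Q W$ ($m{\left(Q,W \right)} = \left(W^{2} + 5 W + 5 Q + W Q\right) 16 = \left(W^{2} + 5 W + 5 Q + Q W\right) 16 = \left(W^{2} + 5 Q + 5 W + Q W\right) 16 = 16 W^{2} + 80 Q + 80 W + 16 Q W$)
$-373684 + m{\left(-78,- \frac{30}{244} - \frac{125}{Z \frac{1}{-313}} \right)} = -373684 + \left(16 \left(- \frac{30}{244} - \frac{125}{\frac{61}{312} \frac{1}{-313}}\right)^{2} + 80 \left(-78\right) + 80 \left(- \frac{30}{244} - \frac{125}{\frac{61}{312} \frac{1}{-313}}\right) + 16 \left(-78\right) \left(- \frac{30}{244} - \frac{125}{\frac{61}{312} \frac{1}{-313}}\right)\right) = -373684 + \left(16 \left(\left(-30\right) \frac{1}{244} - \frac{125}{\frac{61}{312} \left(- \frac{1}{313}\right)}\right)^{2} - 6240 + 80 \left(\left(-30\right) \frac{1}{244} - \frac{125}{\frac{61}{312} \left(- \frac{1}{313}\right)}\right) + 16 \left(-78\right) \left(\left(-30\right) \frac{1}{244} - \frac{125}{\frac{61}{312} \left(- \frac{1}{313}\right)}\right)\right) = -373684 + \left(16 \left(- \frac{15}{122} - \frac{125}{- \frac{61}{97656}}\right)^{2} - 6240 + 80 \left(- \frac{15}{122} - \frac{125}{- \frac{61}{97656}}\right) + 16 \left(-78\right) \left(- \frac{15}{122} - \frac{125}{- \frac{61}{97656}}\right)\right) = -373684 + \left(16 \left(- \frac{15}{122} - - \frac{12207000}{61}\right)^{2} - 6240 + 80 \left(- \frac{15}{122} - - \frac{12207000}{61}\right) + 16 \left(-78\right) \left(- \frac{15}{122} - - \frac{12207000}{61}\right)\right) = -373684 + \left(16 \left(- \frac{15}{122} + \frac{12207000}{61}\right)^{2} - 6240 + 80 \left(- \frac{15}{122} + \frac{12207000}{61}\right) + 16 \left(-78\right) \left(- \frac{15}{122} + \frac{12207000}{61}\right)\right) = -373684 + \left(16 \left(\frac{24413985}{122}\right)^{2} - 6240 + 80 \cdot \frac{24413985}{122} + 16 \left(-78\right) \frac{24413985}{122}\right) = -373684 + \left(16 \cdot \frac{596042663580225}{14884} - 6240 + \frac{976559400}{61} - \frac{15234326640}{61}\right) = -373684 + \left(\frac{2384170654320900}{3721} - 6240 + \frac{976559400}{61} - \frac{15234326640}{61}\right) = -373684 + \frac{2383300907300220}{3721} = \frac{2383299516822056}{3721}$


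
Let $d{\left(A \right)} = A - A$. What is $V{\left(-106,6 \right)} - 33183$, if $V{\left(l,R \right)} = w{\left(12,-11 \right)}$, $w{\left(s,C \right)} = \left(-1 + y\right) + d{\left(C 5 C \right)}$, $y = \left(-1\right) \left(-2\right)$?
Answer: $-33182$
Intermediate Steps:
$y = 2$
$d{\left(A \right)} = 0$
$w{\left(s,C \right)} = 1$ ($w{\left(s,C \right)} = \left(-1 + 2\right) + 0 = 1 + 0 = 1$)
$V{\left(l,R \right)} = 1$
$V{\left(-106,6 \right)} - 33183 = 1 - 33183 = -33182$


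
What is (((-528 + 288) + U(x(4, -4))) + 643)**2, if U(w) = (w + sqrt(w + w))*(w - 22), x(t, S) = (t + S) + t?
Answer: 112153 - 23832*sqrt(2) ≈ 78450.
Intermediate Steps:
x(t, S) = S + 2*t (x(t, S) = (S + t) + t = S + 2*t)
U(w) = (-22 + w)*(w + sqrt(2)*sqrt(w)) (U(w) = (w + sqrt(2*w))*(-22 + w) = (w + sqrt(2)*sqrt(w))*(-22 + w) = (-22 + w)*(w + sqrt(2)*sqrt(w)))
(((-528 + 288) + U(x(4, -4))) + 643)**2 = (((-528 + 288) + ((-4 + 2*4)**2 - 22*(-4 + 2*4) + sqrt(2)*(-4 + 2*4)**(3/2) - 22*sqrt(2)*sqrt(-4 + 2*4))) + 643)**2 = ((-240 + ((-4 + 8)**2 - 22*(-4 + 8) + sqrt(2)*(-4 + 8)**(3/2) - 22*sqrt(2)*sqrt(-4 + 8))) + 643)**2 = ((-240 + (4**2 - 22*4 + sqrt(2)*4**(3/2) - 22*sqrt(2)*sqrt(4))) + 643)**2 = ((-240 + (16 - 88 + sqrt(2)*8 - 22*sqrt(2)*2)) + 643)**2 = ((-240 + (16 - 88 + 8*sqrt(2) - 44*sqrt(2))) + 643)**2 = ((-240 + (-72 - 36*sqrt(2))) + 643)**2 = ((-312 - 36*sqrt(2)) + 643)**2 = (331 - 36*sqrt(2))**2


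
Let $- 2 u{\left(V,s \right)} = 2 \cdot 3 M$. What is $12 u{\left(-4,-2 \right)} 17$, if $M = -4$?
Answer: $2448$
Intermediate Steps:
$u{\left(V,s \right)} = 12$ ($u{\left(V,s \right)} = - \frac{2 \cdot 3 \left(-4\right)}{2} = - \frac{6 \left(-4\right)}{2} = \left(- \frac{1}{2}\right) \left(-24\right) = 12$)
$12 u{\left(-4,-2 \right)} 17 = 12 \cdot 12 \cdot 17 = 144 \cdot 17 = 2448$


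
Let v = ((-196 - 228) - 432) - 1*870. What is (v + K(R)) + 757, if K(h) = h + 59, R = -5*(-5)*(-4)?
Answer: -1010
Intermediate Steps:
R = -100 (R = 25*(-4) = -100)
v = -1726 (v = (-424 - 432) - 870 = -856 - 870 = -1726)
K(h) = 59 + h
(v + K(R)) + 757 = (-1726 + (59 - 100)) + 757 = (-1726 - 41) + 757 = -1767 + 757 = -1010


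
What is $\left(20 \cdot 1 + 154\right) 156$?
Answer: $27144$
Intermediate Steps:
$\left(20 \cdot 1 + 154\right) 156 = \left(20 + 154\right) 156 = 174 \cdot 156 = 27144$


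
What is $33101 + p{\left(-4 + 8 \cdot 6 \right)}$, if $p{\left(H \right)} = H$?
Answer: $33145$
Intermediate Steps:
$33101 + p{\left(-4 + 8 \cdot 6 \right)} = 33101 + \left(-4 + 8 \cdot 6\right) = 33101 + \left(-4 + 48\right) = 33101 + 44 = 33145$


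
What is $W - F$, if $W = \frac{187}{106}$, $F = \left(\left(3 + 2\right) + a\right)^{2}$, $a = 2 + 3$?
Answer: $- \frac{10413}{106} \approx -98.236$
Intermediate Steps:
$a = 5$
$F = 100$ ($F = \left(\left(3 + 2\right) + 5\right)^{2} = \left(5 + 5\right)^{2} = 10^{2} = 100$)
$W = \frac{187}{106}$ ($W = 187 \cdot \frac{1}{106} = \frac{187}{106} \approx 1.7642$)
$W - F = \frac{187}{106} - 100 = - \frac{10413}{106}$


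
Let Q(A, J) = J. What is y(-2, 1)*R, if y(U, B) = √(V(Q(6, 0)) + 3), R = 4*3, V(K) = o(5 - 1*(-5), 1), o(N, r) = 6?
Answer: 36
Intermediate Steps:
V(K) = 6
R = 12
y(U, B) = 3 (y(U, B) = √(6 + 3) = √9 = 3)
y(-2, 1)*R = 3*12 = 36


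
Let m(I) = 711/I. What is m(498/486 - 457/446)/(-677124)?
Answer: -1426977/37618 ≈ -37.933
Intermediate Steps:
m(498/486 - 457/446)/(-677124) = (711/(498/486 - 457/446))/(-677124) = (711/(498*(1/486) - 457*1/446))*(-1/677124) = (711/(83/81 - 457/446))*(-1/677124) = (711/(1/36126))*(-1/677124) = (711*36126)*(-1/677124) = 25685586*(-1/677124) = -1426977/37618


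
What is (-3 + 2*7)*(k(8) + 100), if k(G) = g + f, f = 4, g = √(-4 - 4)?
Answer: 1144 + 22*I*√2 ≈ 1144.0 + 31.113*I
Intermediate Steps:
g = 2*I*√2 (g = √(-8) = 2*I*√2 ≈ 2.8284*I)
k(G) = 4 + 2*I*√2 (k(G) = 2*I*√2 + 4 = 4 + 2*I*√2)
(-3 + 2*7)*(k(8) + 100) = (-3 + 2*7)*((4 + 2*I*√2) + 100) = (-3 + 14)*(104 + 2*I*√2) = 11*(104 + 2*I*√2) = 1144 + 22*I*√2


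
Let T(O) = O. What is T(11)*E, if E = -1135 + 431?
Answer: -7744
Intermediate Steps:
E = -704
T(11)*E = 11*(-704) = -7744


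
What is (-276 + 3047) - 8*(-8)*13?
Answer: 3603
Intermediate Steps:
(-276 + 3047) - 8*(-8)*13 = 2771 + 64*13 = 2771 + 832 = 3603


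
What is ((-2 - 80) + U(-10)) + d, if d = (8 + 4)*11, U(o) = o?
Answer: 40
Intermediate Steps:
d = 132 (d = 12*11 = 132)
((-2 - 80) + U(-10)) + d = ((-2 - 80) - 10) + 132 = (-82 - 10) + 132 = -92 + 132 = 40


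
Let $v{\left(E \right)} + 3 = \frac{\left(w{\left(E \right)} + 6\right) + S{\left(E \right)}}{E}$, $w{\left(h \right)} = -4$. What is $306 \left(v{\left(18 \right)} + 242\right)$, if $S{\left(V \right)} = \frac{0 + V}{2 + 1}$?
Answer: $73270$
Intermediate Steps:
$S{\left(V \right)} = \frac{V}{3}$
$v{\left(E \right)} = -3 + \frac{2 + \frac{E}{3}}{E}$ ($v{\left(E \right)} = -3 + \frac{\left(-4 + 6\right) + \frac{E}{3}}{E} = -3 + \frac{2 + \frac{E}{3}}{E}$)
$306 \left(v{\left(18 \right)} + 242\right) = 306 \left(\left(- \frac{8}{3} + \frac{2}{18}\right) + 242\right) = 306 \left(\left(- \frac{8}{3} + 2 \cdot \frac{1}{18}\right) + 242\right) = 306 \left(\left(- \frac{8}{3} + \frac{1}{9}\right) + 242\right) = 306 \left(- \frac{23}{9} + 242\right) = 306 \cdot \frac{2155}{9} = 73270$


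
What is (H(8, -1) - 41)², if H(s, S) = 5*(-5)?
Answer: 4356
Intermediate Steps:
H(s, S) = -25
(H(8, -1) - 41)² = (-25 - 41)² = (-66)² = 4356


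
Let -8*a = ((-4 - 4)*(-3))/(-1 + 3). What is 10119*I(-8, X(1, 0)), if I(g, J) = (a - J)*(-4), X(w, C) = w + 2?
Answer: 182142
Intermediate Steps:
a = -3/2 (a = -(-4 - 4)*(-3)/(8*(-1 + 3)) = -(-8*(-3))/(8*2) = -3/2 ≈ -1.5000)
X(w, C) = 2 + w
I(g, J) = 6 + 4*J (I(g, J) = (-3/2 - J)*(-4) = 6 + 4*J)
10119*I(-8, X(1, 0)) = 10119*(6 + 4*(2 + 1)) = 10119*(6 + 4*3) = 10119*(6 + 12) = 10119*18 = 182142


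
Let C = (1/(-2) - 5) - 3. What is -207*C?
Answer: 3519/2 ≈ 1759.5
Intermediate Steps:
C = -17/2 (C = (-1/2 - 5) - 3 = -11/2 - 3 = -17/2 ≈ -8.5000)
-207*C = -207*(-17/2) = 3519/2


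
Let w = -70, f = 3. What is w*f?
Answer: -210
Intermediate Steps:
w*f = -70*3 = -210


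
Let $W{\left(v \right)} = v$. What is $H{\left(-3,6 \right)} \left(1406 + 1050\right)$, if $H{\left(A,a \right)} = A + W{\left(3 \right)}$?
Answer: $0$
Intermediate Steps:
$H{\left(A,a \right)} = 3 + A$ ($H{\left(A,a \right)} = A + 3 = 3 + A$)
$H{\left(-3,6 \right)} \left(1406 + 1050\right) = \left(3 - 3\right) \left(1406 + 1050\right) = 0 \cdot 2456 = 0$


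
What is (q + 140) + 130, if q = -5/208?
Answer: 56155/208 ≈ 269.98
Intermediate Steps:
q = -5/208 (q = -5*1/208 = -5/208 ≈ -0.024038)
(q + 140) + 130 = (-5/208 + 140) + 130 = 29115/208 + 130 = 56155/208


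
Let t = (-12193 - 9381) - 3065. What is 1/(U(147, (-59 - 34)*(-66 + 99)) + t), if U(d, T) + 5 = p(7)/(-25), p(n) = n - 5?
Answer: -25/616102 ≈ -4.0578e-5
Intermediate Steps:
p(n) = -5 + n
U(d, T) = -127/25 (U(d, T) = -5 + (-5 + 7)/(-25) = -5 + 2*(-1/25) = -5 - 2/25 = -127/25)
t = -24639 (t = -21574 - 3065 = -24639)
1/(U(147, (-59 - 34)*(-66 + 99)) + t) = 1/(-127/25 - 24639) = 1/(-616102/25) = -25/616102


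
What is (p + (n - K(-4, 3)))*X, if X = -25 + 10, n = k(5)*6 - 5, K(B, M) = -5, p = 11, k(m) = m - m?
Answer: -165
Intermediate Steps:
k(m) = 0
n = -5 (n = 0*6 - 5 = 0 - 5 = -5)
X = -15
(p + (n - K(-4, 3)))*X = (11 + (-5 - 1*(-5)))*(-15) = (11 + (-5 + 5))*(-15) = (11 + 0)*(-15) = 11*(-15) = -165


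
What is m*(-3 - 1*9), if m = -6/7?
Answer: 72/7 ≈ 10.286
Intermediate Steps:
m = -6/7 (m = -6*⅐ = -6/7 ≈ -0.85714)
m*(-3 - 1*9) = -6*(-3 - 1*9)/7 = -6*(-3 - 9)/7 = -6/7*(-12) = 72/7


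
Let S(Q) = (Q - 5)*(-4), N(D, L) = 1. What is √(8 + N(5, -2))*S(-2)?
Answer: 84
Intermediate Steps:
S(Q) = 20 - 4*Q (S(Q) = (-5 + Q)*(-4) = 20 - 4*Q)
√(8 + N(5, -2))*S(-2) = √(8 + 1)*(20 - 4*(-2)) = √9*(20 + 8) = 3*28 = 84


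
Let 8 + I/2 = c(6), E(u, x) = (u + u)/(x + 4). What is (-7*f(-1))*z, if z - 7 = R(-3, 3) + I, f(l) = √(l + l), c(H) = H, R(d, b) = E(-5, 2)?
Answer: -28*I*√2/3 ≈ -13.199*I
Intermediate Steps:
E(u, x) = 2*u/(4 + x) (E(u, x) = (2*u)/(4 + x) = 2*u/(4 + x))
R(d, b) = -5/3 (R(d, b) = 2*(-5)/(4 + 2) = 2*(-5)/6 = 2*(-5)*(⅙) = -5/3)
I = -4 (I = -16 + 2*6 = -16 + 12 = -4)
f(l) = √2*√l (f(l) = √(2*l) = √2*√l)
z = 4/3 (z = 7 + (-5/3 - 4) = 7 - 17/3 = 4/3 ≈ 1.3333)
(-7*f(-1))*z = -7*√2*√(-1)*(4/3) = -7*√2*I*(4/3) = -7*I*√2*(4/3) = -28*I*√2/3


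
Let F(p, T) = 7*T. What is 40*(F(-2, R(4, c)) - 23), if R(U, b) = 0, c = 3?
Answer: -920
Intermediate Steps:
40*(F(-2, R(4, c)) - 23) = 40*(7*0 - 23) = 40*(0 - 23) = 40*(-23) = -920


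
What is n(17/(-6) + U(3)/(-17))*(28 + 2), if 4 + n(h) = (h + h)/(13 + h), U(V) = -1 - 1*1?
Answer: -142500/1049 ≈ -135.84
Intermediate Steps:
U(V) = -2 (U(V) = -1 - 1 = -2)
n(h) = -4 + 2*h/(13 + h) (n(h) = -4 + (h + h)/(13 + h) = -4 + (2*h)/(13 + h) = -4 + 2*h/(13 + h))
n(17/(-6) + U(3)/(-17))*(28 + 2) = (2*(-26 - (17/(-6) - 2/(-17)))/(13 + (17/(-6) - 2/(-17))))*(28 + 2) = (2*(-26 - (17*(-⅙) - 2*(-1/17)))/(13 + (17*(-⅙) - 2*(-1/17))))*30 = (2*(-26 - (-17/6 + 2/17))/(13 + (-17/6 + 2/17)))*30 = (2*(-26 - 1*(-277/102))/(13 - 277/102))*30 = (2*(-26 + 277/102)/(1049/102))*30 = (2*(102/1049)*(-2375/102))*30 = -4750/1049*30 = -142500/1049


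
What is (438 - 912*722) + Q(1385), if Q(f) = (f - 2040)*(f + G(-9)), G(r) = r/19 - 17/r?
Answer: -267807881/171 ≈ -1.5661e+6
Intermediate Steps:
G(r) = -17/r + r/19 (G(r) = r*(1/19) - 17/r = r/19 - 17/r = -17/r + r/19)
Q(f) = (-2040 + f)*(242/171 + f) (Q(f) = (f - 2040)*(f + (-17/(-9) + (1/19)*(-9))) = (-2040 + f)*(f + (-17*(-1/9) - 9/19)) = (-2040 + f)*(f + (17/9 - 9/19)) = (-2040 + f)*(f + 242/171) = (-2040 + f)*(242/171 + f))
(438 - 912*722) + Q(1385) = (438 - 912*722) + (-164560/57 + 1385**2 - 348598/171*1385) = (438 - 658464) + (-164560/57 + 1918225 - 482808230/171) = -658026 - 155285435/171 = -267807881/171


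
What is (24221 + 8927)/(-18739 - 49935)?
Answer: -16574/34337 ≈ -0.48269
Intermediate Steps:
(24221 + 8927)/(-18739 - 49935) = 33148/(-68674) = 33148*(-1/68674) = -16574/34337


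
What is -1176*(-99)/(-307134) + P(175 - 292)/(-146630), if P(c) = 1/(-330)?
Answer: -312972920137/825642737700 ≈ -0.37907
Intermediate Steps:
P(c) = -1/330
-1176*(-99)/(-307134) + P(175 - 292)/(-146630) = -1176*(-99)/(-307134) - 1/330/(-146630) = 116424*(-1/307134) - 1/330*(-1/146630) = -6468/17063 + 1/48387900 = -312972920137/825642737700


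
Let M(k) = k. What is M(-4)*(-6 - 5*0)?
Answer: 24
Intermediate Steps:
M(-4)*(-6 - 5*0) = -4*(-6 - 5*0) = -4*(-6 + 0) = -4*(-6) = 24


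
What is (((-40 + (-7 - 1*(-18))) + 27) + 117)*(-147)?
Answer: -16905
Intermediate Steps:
(((-40 + (-7 - 1*(-18))) + 27) + 117)*(-147) = (((-40 + (-7 + 18)) + 27) + 117)*(-147) = (((-40 + 11) + 27) + 117)*(-147) = ((-29 + 27) + 117)*(-147) = (-2 + 117)*(-147) = 115*(-147) = -16905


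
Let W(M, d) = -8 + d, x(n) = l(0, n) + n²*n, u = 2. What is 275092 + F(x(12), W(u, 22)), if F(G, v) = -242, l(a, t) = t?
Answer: 274850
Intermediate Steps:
x(n) = n + n³ (x(n) = n + n²*n = n + n³)
275092 + F(x(12), W(u, 22)) = 275092 - 242 = 274850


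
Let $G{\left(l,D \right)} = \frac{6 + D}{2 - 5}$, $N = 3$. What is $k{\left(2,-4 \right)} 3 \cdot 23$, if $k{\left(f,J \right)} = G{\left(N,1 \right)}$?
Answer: $-161$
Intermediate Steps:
$G{\left(l,D \right)} = -2 - \frac{D}{3}$ ($G{\left(l,D \right)} = \frac{6 + D}{-3} = \left(6 + D\right) \left(- \frac{1}{3}\right) = -2 - \frac{D}{3}$)
$k{\left(f,J \right)} = - \frac{7}{3}$ ($k{\left(f,J \right)} = -2 - \frac{1}{3} = - \frac{7}{3}$)
$k{\left(2,-4 \right)} 3 \cdot 23 = \left(- \frac{7}{3}\right) 3 \cdot 23 = \left(-7\right) 23 = -161$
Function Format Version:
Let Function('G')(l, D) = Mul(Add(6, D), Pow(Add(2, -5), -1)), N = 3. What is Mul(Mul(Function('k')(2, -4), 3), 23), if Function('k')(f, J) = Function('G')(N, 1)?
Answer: -161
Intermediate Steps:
Function('G')(l, D) = Add(-2, Mul(Rational(-1, 3), D)) (Function('G')(l, D) = Mul(Add(6, D), Pow(-3, -1)) = Mul(Add(6, D), Rational(-1, 3)) = Add(-2, Mul(Rational(-1, 3), D)))
Function('k')(f, J) = Rational(-7, 3) (Function('k')(f, J) = Add(-2, Mul(Rational(-1, 3), 1)) = Add(-2, Rational(-1, 3)) = Rational(-7, 3))
Mul(Mul(Function('k')(2, -4), 3), 23) = Mul(Mul(Rational(-7, 3), 3), 23) = Mul(-7, 23) = -161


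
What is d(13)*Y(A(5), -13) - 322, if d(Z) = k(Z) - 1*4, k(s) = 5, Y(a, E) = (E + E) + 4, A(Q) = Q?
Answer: -344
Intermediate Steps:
Y(a, E) = 4 + 2*E (Y(a, E) = 2*E + 4 = 4 + 2*E)
d(Z) = 1 (d(Z) = 5 - 1*4 = 5 - 4 = 1)
d(13)*Y(A(5), -13) - 322 = 1*(4 + 2*(-13)) - 322 = 1*(4 - 26) - 322 = 1*(-22) - 322 = -22 - 322 = -344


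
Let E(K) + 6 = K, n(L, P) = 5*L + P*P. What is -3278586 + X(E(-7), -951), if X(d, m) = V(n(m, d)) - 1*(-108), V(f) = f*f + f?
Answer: 17748332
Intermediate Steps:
n(L, P) = P² + 5*L (n(L, P) = 5*L + P² = P² + 5*L)
V(f) = f + f² (V(f) = f² + f = f + f²)
E(K) = -6 + K
X(d, m) = 108 + (d² + 5*m)*(1 + d² + 5*m) (X(d, m) = (d² + 5*m)*(1 + (d² + 5*m)) - 1*(-108) = (d² + 5*m)*(1 + d² + 5*m) + 108 = 108 + (d² + 5*m)*(1 + d² + 5*m))
-3278586 + X(E(-7), -951) = -3278586 + (108 + ((-6 - 7)² + 5*(-951))*(1 + (-6 - 7)² + 5*(-951))) = -3278586 + (108 + ((-13)² - 4755)*(1 + (-13)² - 4755)) = -3278586 + (108 + (169 - 4755)*(1 + 169 - 4755)) = -3278586 + (108 - 4586*(-4585)) = -3278586 + (108 + 21026810) = -3278586 + 21026918 = 17748332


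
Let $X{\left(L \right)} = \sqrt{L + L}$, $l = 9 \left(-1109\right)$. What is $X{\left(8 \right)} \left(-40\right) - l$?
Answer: $9821$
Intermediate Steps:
$l = -9981$
$X{\left(L \right)} = \sqrt{2} \sqrt{L}$ ($X{\left(L \right)} = \sqrt{2 L} = \sqrt{2} \sqrt{L}$)
$X{\left(8 \right)} \left(-40\right) - l = \sqrt{2} \sqrt{8} \left(-40\right) - -9981 = \sqrt{2} \cdot 2 \sqrt{2} \left(-40\right) + 9981 = 4 \left(-40\right) + 9981 = -160 + 9981 = 9821$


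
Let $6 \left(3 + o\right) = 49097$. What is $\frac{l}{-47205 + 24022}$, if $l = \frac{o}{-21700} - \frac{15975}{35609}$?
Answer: $\frac{546799873}{15354736114200} \approx 3.5611 \cdot 10^{-5}$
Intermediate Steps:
$o = \frac{49079}{6}$ ($o = -3 + \frac{1}{6} \cdot 49097 = -3 + \frac{49097}{6} = \frac{49079}{6} \approx 8179.8$)
$l = - \frac{546799873}{662327400}$ ($l = \frac{49079}{6 \left(-21700\right)} - \frac{15975}{35609} = \frac{49079}{6} \left(- \frac{1}{21700}\right) - \frac{15975}{35609} = - \frac{49079}{130200} - \frac{15975}{35609} = - \frac{546799873}{662327400} \approx -0.82557$)
$\frac{l}{-47205 + 24022} = - \frac{546799873}{662327400 \left(-47205 + 24022\right)} = - \frac{546799873}{662327400 \left(-23183\right)} = \left(- \frac{546799873}{662327400}\right) \left(- \frac{1}{23183}\right) = \frac{546799873}{15354736114200}$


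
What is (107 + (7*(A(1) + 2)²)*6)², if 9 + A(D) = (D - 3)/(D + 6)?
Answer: 267486025/49 ≈ 5.4589e+6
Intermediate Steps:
A(D) = -9 + (-3 + D)/(6 + D) (A(D) = -9 + (D - 3)/(D + 6) = -9 + (-3 + D)/(6 + D))
(107 + (7*(A(1) + 2)²)*6)² = (107 + (7*((-57 - 8*1)/(6 + 1) + 2)²)*6)² = (107 + (7*((-57 - 8)/7 + 2)²)*6)² = (107 + (7*((⅐)*(-65) + 2)²)*6)² = (107 + (7*(-65/7 + 2)²)*6)² = (107 + (7*(-51/7)²)*6)² = (107 + (7*(2601/49))*6)² = (107 + (2601/7)*6)² = (107 + 15606/7)² = (16355/7)² = 267486025/49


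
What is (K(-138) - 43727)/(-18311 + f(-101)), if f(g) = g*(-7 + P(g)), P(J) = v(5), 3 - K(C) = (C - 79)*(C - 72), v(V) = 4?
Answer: 44647/9004 ≈ 4.9586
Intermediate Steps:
K(C) = 3 - (-79 + C)*(-72 + C) (K(C) = 3 - (C - 79)*(C - 72) = 3 - (-79 + C)*(-72 + C))
P(J) = 4
f(g) = -3*g (f(g) = g*(-7 + 4) = g*(-3) = -3*g)
(K(-138) - 43727)/(-18311 + f(-101)) = ((-5685 - 1*(-138)² + 151*(-138)) - 43727)/(-18311 - 3*(-101)) = ((-5685 - 1*19044 - 20838) - 43727)/(-18311 + 303) = ((-5685 - 19044 - 20838) - 43727)/(-18008) = (-45567 - 43727)*(-1/18008) = -89294*(-1/18008) = 44647/9004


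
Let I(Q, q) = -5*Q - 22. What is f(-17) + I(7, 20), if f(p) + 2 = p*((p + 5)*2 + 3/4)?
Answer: 1345/4 ≈ 336.25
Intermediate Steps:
I(Q, q) = -22 - 5*Q
f(p) = -2 + p*(43/4 + 2*p) (f(p) = -2 + p*((p + 5)*2 + 3/4) = -2 + p*((5 + p)*2 + 3*(¼)) = -2 + p*((10 + 2*p) + ¾) = -2 + p*(43/4 + 2*p))
f(-17) + I(7, 20) = (-2 + 2*(-17)² + (43/4)*(-17)) + (-22 - 5*7) = (-2 + 2*289 - 731/4) + (-22 - 35) = (-2 + 578 - 731/4) - 57 = 1573/4 - 57 = 1345/4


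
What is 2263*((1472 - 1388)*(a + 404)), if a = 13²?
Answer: 108922716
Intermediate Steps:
a = 169
2263*((1472 - 1388)*(a + 404)) = 2263*((1472 - 1388)*(169 + 404)) = 2263*(84*573) = 2263*48132 = 108922716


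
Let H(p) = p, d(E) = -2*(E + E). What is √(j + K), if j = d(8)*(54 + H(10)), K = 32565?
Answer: √30517 ≈ 174.69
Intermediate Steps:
d(E) = -4*E
j = -2048 (j = (-4*8)*(54 + 10) = -32*64 = -2048)
√(j + K) = √(-2048 + 32565) = √30517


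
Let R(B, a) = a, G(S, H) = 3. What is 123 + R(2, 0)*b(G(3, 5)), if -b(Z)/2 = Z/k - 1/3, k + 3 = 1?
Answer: 123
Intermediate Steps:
k = -2 (k = -3 + 1 = -2)
b(Z) = ⅔ + Z (b(Z) = -2*(Z/(-2) - 1/3) = -2*(Z*(-½) - 1*⅓) = -2*(-Z/2 - ⅓) = -2*(-⅓ - Z/2) = ⅔ + Z)
123 + R(2, 0)*b(G(3, 5)) = 123 + 0*(⅔ + 3) = 123 + 0*(11/3) = 123 + 0 = 123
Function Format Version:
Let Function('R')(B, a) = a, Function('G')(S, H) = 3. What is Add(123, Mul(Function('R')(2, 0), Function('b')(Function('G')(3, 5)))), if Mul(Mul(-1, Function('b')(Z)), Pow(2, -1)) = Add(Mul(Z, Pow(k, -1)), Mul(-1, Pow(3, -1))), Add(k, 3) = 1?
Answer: 123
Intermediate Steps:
k = -2 (k = Add(-3, 1) = -2)
Function('b')(Z) = Add(Rational(2, 3), Z) (Function('b')(Z) = Mul(-2, Add(Mul(Z, Pow(-2, -1)), Mul(-1, Pow(3, -1)))) = Mul(-2, Add(Mul(Z, Rational(-1, 2)), Mul(-1, Rational(1, 3)))) = Mul(-2, Add(Mul(Rational(-1, 2), Z), Rational(-1, 3))) = Mul(-2, Add(Rational(-1, 3), Mul(Rational(-1, 2), Z))) = Add(Rational(2, 3), Z))
Add(123, Mul(Function('R')(2, 0), Function('b')(Function('G')(3, 5)))) = Add(123, Mul(0, Add(Rational(2, 3), 3))) = Add(123, Mul(0, Rational(11, 3))) = Add(123, 0) = 123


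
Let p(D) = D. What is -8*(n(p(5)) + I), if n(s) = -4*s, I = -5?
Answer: 200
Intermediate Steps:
-8*(n(p(5)) + I) = -8*(-4*5 - 5) = -8*(-20 - 5) = -8*(-25) = 200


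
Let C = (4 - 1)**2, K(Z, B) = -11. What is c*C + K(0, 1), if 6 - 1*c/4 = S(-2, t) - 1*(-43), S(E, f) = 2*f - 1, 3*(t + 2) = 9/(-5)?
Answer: -5599/5 ≈ -1119.8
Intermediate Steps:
t = -13/5 (t = -2 + (9/(-5))/3 = -2 + (9*(-1/5))/3 = -2 + (1/3)*(-9/5) = -2 - 3/5 = -13/5 ≈ -2.6000)
S(E, f) = -1 + 2*f
c = -616/5 (c = 24 - 4*((-1 + 2*(-13/5)) - 1*(-43)) = 24 - 4*((-1 - 26/5) + 43) = 24 - 4*(-31/5 + 43) = 24 - 4*184/5 = 24 - 736/5 = -616/5 ≈ -123.20)
C = 9 (C = 3**2 = 9)
c*C + K(0, 1) = -616/5*9 - 11 = -5544/5 - 11 = -5599/5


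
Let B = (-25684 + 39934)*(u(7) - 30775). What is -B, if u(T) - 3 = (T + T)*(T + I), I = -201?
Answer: 477204000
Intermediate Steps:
u(T) = 3 + 2*T*(-201 + T) (u(T) = 3 + (T + T)*(T - 201) = 3 + (2*T)*(-201 + T) = 3 + 2*T*(-201 + T))
B = -477204000 (B = (-25684 + 39934)*((3 - 402*7 + 2*7**2) - 30775) = 14250*((3 - 2814 + 2*49) - 30775) = 14250*((3 - 2814 + 98) - 30775) = 14250*(-2713 - 30775) = 14250*(-33488) = -477204000)
-B = -1*(-477204000) = 477204000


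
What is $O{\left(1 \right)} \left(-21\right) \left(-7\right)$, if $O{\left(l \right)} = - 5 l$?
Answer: $-735$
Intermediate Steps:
$O{\left(1 \right)} \left(-21\right) \left(-7\right) = \left(-5\right) 1 \left(-21\right) \left(-7\right) = \left(-5\right) \left(-21\right) \left(-7\right) = 105 \left(-7\right) = -735$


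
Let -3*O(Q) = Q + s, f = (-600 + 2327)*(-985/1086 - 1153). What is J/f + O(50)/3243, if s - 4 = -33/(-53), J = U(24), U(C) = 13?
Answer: -2090858320087/371976743758719 ≈ -0.0056209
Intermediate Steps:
J = 13
f = -2164177961/1086 (f = 1727*(-985*1/1086 - 1153) = 1727*(-985/1086 - 1153) = 1727*(-1253143/1086) = -2164177961/1086 ≈ -1.9928e+6)
s = 245/53 (s = 4 - 33/(-53) = 4 - 33*(-1/53) = 4 + 33/53 = 245/53 ≈ 4.6226)
O(Q) = -245/159 - Q/3 (O(Q) = -(Q + 245/53)/3 = -(245/53 + Q)/3 = -245/159 - Q/3)
J/f + O(50)/3243 = 13/(-2164177961/1086) + (-245/159 - 1/3*50)/3243 = 13*(-1086/2164177961) + (-245/159 - 50/3)*(1/3243) = -14118/2164177961 - 965/53*1/3243 = -14118/2164177961 - 965/171879 = -2090858320087/371976743758719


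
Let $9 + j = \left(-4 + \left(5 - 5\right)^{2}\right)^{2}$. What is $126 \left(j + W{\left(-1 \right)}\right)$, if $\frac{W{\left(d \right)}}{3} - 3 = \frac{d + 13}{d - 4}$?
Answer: $\frac{5544}{5} \approx 1108.8$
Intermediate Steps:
$W{\left(d \right)} = 9 + \frac{3 \left(13 + d\right)}{-4 + d}$ ($W{\left(d \right)} = 9 + 3 \frac{d + 13}{d - 4} = 9 + 3 \frac{13 + d}{-4 + d} = 9 + \frac{3 \left(13 + d\right)}{-4 + d}$)
$j = 7$ ($j = -9 + \left(-4 + \left(5 - 5\right)^{2}\right)^{2} = -9 + \left(-4 + 0^{2}\right)^{2} = -9 + \left(-4 + 0\right)^{2} = -9 + \left(-4\right)^{2} = -9 + 16 = 7$)
$126 \left(j + W{\left(-1 \right)}\right) = 126 \left(7 + \frac{3 \left(1 + 4 \left(-1\right)\right)}{-4 - 1}\right) = 126 \left(7 + \frac{3 \left(1 - 4\right)}{-5}\right) = 126 \left(7 + 3 \left(- \frac{1}{5}\right) \left(-3\right)\right) = 126 \left(7 + \frac{9}{5}\right) = 126 \cdot \frac{44}{5} = \frac{5544}{5}$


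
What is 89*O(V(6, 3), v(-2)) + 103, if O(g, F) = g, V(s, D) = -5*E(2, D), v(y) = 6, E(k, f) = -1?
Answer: 548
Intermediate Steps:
V(s, D) = 5 (V(s, D) = -5*(-1) = 5)
89*O(V(6, 3), v(-2)) + 103 = 89*5 + 103 = 445 + 103 = 548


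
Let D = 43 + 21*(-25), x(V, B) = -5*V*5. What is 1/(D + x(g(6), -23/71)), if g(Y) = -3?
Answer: -1/407 ≈ -0.0024570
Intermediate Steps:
x(V, B) = -25*V
D = -482 (D = 43 - 525 = -482)
1/(D + x(g(6), -23/71)) = 1/(-482 - 25*(-3)) = 1/(-482 + 75) = 1/(-407) = -1/407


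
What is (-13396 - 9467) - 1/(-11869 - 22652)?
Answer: -789253622/34521 ≈ -22863.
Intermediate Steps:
(-13396 - 9467) - 1/(-11869 - 22652) = -22863 - 1/(-34521) = -22863 - 1*(-1/34521) = -22863 + 1/34521 = -789253622/34521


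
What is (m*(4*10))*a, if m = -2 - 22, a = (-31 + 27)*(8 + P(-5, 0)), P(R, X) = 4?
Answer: 46080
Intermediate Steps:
a = -48 (a = (-31 + 27)*(8 + 4) = -4*12 = -48)
m = -24
(m*(4*10))*a = -96*10*(-48) = -24*40*(-48) = -960*(-48) = 46080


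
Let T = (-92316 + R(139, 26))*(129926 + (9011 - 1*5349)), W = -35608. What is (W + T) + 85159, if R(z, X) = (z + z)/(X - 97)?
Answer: -875627615711/71 ≈ -1.2333e+10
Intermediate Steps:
R(z, X) = 2*z/(-97 + X) (R(z, X) = (2*z)/(-97 + X) = 2*z/(-97 + X))
T = -875631133832/71 (T = (-92316 + 2*139/(-97 + 26))*(129926 + (9011 - 1*5349)) = (-92316 + 2*139/(-71))*(129926 + (9011 - 5349)) = (-92316 + 2*139*(-1/71))*(129926 + 3662) = (-92316 - 278/71)*133588 = -6554714/71*133588 = -875631133832/71 ≈ -1.2333e+10)
(W + T) + 85159 = (-35608 - 875631133832/71) + 85159 = -875633662000/71 + 85159 = -875627615711/71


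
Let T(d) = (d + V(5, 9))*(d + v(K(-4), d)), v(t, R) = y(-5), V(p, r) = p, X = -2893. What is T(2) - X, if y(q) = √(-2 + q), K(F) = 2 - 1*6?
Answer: 2907 + 7*I*√7 ≈ 2907.0 + 18.52*I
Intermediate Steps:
K(F) = -4 (K(F) = 2 - 6 = -4)
v(t, R) = I*√7 (v(t, R) = √(-2 - 5) = √(-7) = I*√7)
T(d) = (5 + d)*(d + I*√7) (T(d) = (d + 5)*(d + I*√7) = (5 + d)*(d + I*√7))
T(2) - X = (2² + 5*2 + 5*I*√7 + I*2*√7) - 1*(-2893) = (4 + 10 + 5*I*√7 + 2*I*√7) + 2893 = (14 + 7*I*√7) + 2893 = 2907 + 7*I*√7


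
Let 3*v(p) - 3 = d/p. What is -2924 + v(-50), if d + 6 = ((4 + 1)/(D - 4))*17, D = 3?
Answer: -438359/150 ≈ -2922.4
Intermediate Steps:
d = -91 (d = -6 + ((4 + 1)/(3 - 4))*17 = -6 + (5/(-1))*17 = -6 + (5*(-1))*17 = -6 - 5*17 = -6 - 85 = -91)
v(p) = 1 - 91/(3*p) (v(p) = 1 + (-91/p)/3 = 1 - 91/(3*p))
-2924 + v(-50) = -2924 + (-91/3 - 50)/(-50) = -2924 - 1/50*(-241/3) = -2924 + 241/150 = -438359/150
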